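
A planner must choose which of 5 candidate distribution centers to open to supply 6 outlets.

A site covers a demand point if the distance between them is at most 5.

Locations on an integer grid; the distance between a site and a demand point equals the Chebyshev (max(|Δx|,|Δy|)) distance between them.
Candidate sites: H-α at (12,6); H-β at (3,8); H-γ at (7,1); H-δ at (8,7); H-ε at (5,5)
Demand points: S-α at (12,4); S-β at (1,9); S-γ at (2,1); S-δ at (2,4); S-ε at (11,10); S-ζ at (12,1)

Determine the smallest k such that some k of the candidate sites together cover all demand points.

Coverage sets (demand points within 5 of each site):
  H-α: {S-α, S-ε, S-ζ}
  H-β: {S-β, S-δ}
  H-γ: {S-α, S-γ, S-δ, S-ζ}
  H-δ: {S-α, S-ε}
  H-ε: {S-β, S-γ, S-δ}
No single site covers all 6 demand points.
But {H-α, H-ε} covers everything, so the minimum is 2.

2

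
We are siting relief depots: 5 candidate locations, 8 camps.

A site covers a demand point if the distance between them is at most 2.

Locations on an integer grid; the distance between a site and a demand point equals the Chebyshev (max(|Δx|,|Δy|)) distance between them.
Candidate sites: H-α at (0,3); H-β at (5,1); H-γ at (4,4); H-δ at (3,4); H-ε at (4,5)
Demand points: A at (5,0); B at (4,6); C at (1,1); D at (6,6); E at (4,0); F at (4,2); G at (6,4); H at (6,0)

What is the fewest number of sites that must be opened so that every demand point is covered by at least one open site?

Coverage sets (demand points within 2 of each site):
  H-α: {C}
  H-β: {A, E, F, H}
  H-γ: {B, D, F, G}
  H-δ: {B, F}
  H-ε: {B, D, G}
No 2 sites suffice: every size-2 union leaves at least one demand point uncovered.
But {H-α, H-β, H-γ} covers everything, so the minimum is 3.

3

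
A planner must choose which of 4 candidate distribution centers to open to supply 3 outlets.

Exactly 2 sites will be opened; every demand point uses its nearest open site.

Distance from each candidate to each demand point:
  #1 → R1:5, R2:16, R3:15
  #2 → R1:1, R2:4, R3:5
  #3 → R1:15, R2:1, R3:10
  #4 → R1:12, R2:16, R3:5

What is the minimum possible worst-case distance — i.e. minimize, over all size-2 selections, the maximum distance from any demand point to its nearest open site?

Open {#1, #2}.
  Farthest demand point is R3 at distance 5 (to #2); all others are ≤ 5.
With {#2, #3} the worst case is 5.
With {#2, #4} the worst case is 5.
No size-2 selection achieves below 5.

5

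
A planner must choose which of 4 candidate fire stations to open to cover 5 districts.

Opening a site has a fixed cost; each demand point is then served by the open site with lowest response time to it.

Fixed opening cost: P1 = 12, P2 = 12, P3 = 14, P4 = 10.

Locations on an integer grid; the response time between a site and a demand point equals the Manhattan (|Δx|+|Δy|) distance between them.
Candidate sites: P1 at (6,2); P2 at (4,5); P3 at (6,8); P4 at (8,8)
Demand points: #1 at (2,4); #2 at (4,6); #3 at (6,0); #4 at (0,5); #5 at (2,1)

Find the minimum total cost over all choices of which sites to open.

33

Open {P2}: assign each demand point to its cheapest open site.
  #1→P2 3, #2→P2 1, #3→P2 7, #4→P2 4, #5→P2 6
  response time 21, fixed 12 → total 33.
Compare {P1, P2}: response time 15 + fixed 24 = 39.
Compare {P1}: response time 28 + fixed 12 = 40.
Compare {P2, P4}: response time 21 + fixed 22 = 43.
All other subsets cost ≥ 39. Minimum total cost: 33.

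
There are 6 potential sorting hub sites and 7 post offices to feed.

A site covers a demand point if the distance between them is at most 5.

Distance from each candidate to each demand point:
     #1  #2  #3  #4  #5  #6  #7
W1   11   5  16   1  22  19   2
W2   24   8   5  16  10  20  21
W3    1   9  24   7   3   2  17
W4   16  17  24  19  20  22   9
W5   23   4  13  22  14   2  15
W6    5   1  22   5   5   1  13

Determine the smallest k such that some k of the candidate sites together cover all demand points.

Coverage sets (demand points within 5 of each site):
  W1: {#2, #4, #7}
  W2: {#3}
  W3: {#1, #5, #6}
  W4: {}
  W5: {#2, #6}
  W6: {#1, #2, #4, #5, #6}
No 2 sites suffice: every size-2 union leaves at least one demand point uncovered.
But {W1, W2, W3} covers everything, so the minimum is 3.

3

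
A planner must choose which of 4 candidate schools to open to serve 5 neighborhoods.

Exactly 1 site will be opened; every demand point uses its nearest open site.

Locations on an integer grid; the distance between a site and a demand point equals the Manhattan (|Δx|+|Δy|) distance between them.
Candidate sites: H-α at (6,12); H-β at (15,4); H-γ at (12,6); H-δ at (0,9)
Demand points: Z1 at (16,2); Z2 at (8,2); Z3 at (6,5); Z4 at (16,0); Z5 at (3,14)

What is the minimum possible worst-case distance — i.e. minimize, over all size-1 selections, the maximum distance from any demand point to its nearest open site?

Open {H-γ}.
  Farthest demand point is Z5 at distance 17 (to H-γ); all others are ≤ 17.
With {H-α} the worst case is 22.
With {H-β} the worst case is 22.
No size-1 selection achieves below 17.

17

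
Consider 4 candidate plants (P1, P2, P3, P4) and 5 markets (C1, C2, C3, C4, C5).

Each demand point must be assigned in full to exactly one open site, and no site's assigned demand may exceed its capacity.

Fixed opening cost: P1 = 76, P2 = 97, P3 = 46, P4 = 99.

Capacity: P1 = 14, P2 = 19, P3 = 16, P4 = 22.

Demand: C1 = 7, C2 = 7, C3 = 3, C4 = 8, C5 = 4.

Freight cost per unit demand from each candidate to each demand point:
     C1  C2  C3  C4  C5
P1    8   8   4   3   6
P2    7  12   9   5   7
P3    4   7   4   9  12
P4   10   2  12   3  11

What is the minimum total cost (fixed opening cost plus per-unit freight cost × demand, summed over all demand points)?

Open {P3, P4}; cheapest assignment that respects the capacities:
  P3 (cap 16, load 10): C1, C3 — cost 7×4 + 3×4 = 40
  P4 (cap 22, load 19): C2, C4, C5 — cost 7×2 + 8×3 + 4×11 = 82
  Shipping 122, fixed 145 → total 267.
  Any other capacity-feasible assignment to {P3, P4} ships for at least 122.
Compare {P1, P4}: its best feasible assignment gives total 305.
Compare {P1, P3}: its best feasible assignment gives total 314.
Every other set of open sites that can feasibly serve all demand totals ≥ 305 even under its best assignment. Minimum: 267.

267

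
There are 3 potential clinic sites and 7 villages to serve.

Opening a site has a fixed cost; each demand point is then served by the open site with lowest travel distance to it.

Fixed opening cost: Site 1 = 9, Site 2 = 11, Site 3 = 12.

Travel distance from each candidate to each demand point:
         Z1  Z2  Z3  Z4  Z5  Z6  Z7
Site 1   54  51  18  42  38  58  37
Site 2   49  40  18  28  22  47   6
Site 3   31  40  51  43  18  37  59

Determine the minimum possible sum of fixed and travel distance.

201

Open {Site 2, Site 3}: assign each demand point to its cheapest open site.
  Z1→Site 3 31, Z2→Site 2 40, Z3→Site 2 18, Z4→Site 2 28, Z5→Site 3 18, Z6→Site 3 37, Z7→Site 2 6
  travel distance 178, fixed 23 → total 201.
Compare {Site 1, Site 2, Site 3}: travel distance 178 + fixed 32 = 210.
Compare {Site 2}: travel distance 210 + fixed 11 = 221.
Compare {Site 1, Site 2}: travel distance 210 + fixed 20 = 230.
All other subsets cost ≥ 210. Minimum total cost: 201.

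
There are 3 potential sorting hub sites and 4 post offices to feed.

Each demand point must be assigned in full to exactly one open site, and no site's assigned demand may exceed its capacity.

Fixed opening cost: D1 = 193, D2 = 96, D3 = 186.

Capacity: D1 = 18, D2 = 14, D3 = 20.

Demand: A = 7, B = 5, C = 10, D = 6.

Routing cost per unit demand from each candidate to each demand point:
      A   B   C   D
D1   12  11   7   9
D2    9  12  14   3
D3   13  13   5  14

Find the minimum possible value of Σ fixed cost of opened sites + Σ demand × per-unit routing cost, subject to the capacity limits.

478

Open {D2, D3}; cheapest assignment that respects the capacities:
  D2 (cap 14, load 13): A, D — cost 7×9 + 6×3 = 81
  D3 (cap 20, load 15): B, C — cost 5×13 + 10×5 = 115
  Shipping 196, fixed 282 → total 478.
  Any other capacity-feasible assignment to {D2, D3} ships for at least 196.
Compare {D1, D2}: its best feasible assignment gives total 495.
Compare {D1, D3}: its best feasible assignment gives total 622.
Every other set of open sites that can feasibly serve all demand totals ≥ 495 even under its best assignment. Minimum: 478.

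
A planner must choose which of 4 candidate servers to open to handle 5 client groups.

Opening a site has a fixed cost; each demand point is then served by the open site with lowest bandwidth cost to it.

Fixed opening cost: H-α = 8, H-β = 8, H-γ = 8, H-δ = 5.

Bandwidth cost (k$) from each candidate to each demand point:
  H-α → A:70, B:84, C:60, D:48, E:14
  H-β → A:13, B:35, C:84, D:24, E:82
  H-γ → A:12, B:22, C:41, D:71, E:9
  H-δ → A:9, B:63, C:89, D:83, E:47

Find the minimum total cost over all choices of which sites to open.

Open {H-β, H-γ}: assign each demand point to its cheapest open site.
  A→H-γ 12, B→H-γ 22, C→H-γ 41, D→H-β 24, E→H-γ 9
  bandwidth cost 108, fixed 16 → total 124.
Compare {H-β, H-γ, H-δ}: bandwidth cost 105 + fixed 21 = 126.
Compare {H-α, H-β, H-γ}: bandwidth cost 108 + fixed 24 = 132.
Compare {H-α, H-β, H-γ, H-δ}: bandwidth cost 105 + fixed 29 = 134.
All other subsets cost ≥ 126. Minimum total cost: 124.

124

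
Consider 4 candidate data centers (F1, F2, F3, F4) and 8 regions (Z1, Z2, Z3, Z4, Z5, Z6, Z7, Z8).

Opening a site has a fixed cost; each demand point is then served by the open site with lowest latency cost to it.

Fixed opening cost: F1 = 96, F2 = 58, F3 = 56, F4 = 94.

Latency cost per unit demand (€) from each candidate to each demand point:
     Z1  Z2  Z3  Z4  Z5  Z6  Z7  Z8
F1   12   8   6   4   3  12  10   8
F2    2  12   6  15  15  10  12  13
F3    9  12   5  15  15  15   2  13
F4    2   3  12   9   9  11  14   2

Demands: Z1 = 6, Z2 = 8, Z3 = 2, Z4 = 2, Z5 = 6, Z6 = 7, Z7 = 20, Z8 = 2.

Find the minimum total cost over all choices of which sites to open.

389

Open {F3, F4}: assign each demand point to its cheapest open site.
  Z1→F4 6×2=12, Z2→F4 8×3=24, Z3→F3 2×5=10, Z4→F4 2×9=18, Z5→F4 6×9=54, Z6→F4 7×11=77, Z7→F3 20×2=40, Z8→F4 2×2=4
  latency cost 239, fixed 150 → total 389.
Compare {F1, F3, F4}: latency cost 193 + fixed 246 = 439.
Compare {F2, F3, F4}: latency cost 232 + fixed 208 = 440.
Compare {F1, F3}: latency cost 294 + fixed 152 = 446.
All other subsets cost ≥ 439. Minimum total cost: 389.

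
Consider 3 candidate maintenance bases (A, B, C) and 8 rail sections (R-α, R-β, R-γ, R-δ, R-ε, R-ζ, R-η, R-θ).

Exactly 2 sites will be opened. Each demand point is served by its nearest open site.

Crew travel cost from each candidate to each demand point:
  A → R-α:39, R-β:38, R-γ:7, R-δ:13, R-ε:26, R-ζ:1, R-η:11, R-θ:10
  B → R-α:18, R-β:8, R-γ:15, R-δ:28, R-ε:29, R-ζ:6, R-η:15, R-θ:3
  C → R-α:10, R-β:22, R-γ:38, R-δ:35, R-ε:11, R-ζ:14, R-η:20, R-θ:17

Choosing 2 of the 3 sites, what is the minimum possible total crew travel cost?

Open {A, C}.
  R-α→C 10, R-β→C 22, R-γ→A 7, R-δ→A 13, R-ε→C 11, R-ζ→A 1, R-η→A 11, R-θ→A 10  ⇒ total 85.
Compare {A, B}: total 87.
Compare {B, C}: total 96.

85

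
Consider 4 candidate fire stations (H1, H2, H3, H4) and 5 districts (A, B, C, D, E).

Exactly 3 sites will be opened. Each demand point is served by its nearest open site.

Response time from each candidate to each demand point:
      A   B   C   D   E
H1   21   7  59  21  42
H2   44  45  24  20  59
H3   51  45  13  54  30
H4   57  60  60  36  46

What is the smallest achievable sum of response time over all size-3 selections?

91

Open {H1, H2, H3}.
  A→H1 21, B→H1 7, C→H3 13, D→H2 20, E→H3 30  ⇒ total 91.
Compare {H1, H3, H4}: total 92.
Compare {H1, H2, H4}: total 114.
No size-3 selection does better; minimum is 91.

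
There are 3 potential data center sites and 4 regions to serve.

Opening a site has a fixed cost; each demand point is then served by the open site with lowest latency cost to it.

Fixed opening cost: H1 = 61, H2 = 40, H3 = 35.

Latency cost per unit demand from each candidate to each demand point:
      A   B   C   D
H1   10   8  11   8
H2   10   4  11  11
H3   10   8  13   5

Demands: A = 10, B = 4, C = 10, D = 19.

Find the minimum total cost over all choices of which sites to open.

Open {H3}: assign each demand point to its cheapest open site.
  A→H3 10×10=100, B→H3 4×8=32, C→H3 10×13=130, D→H3 19×5=95
  latency cost 357, fixed 35 → total 392.
Compare {H2, H3}: latency cost 321 + fixed 75 = 396.
Compare {H1, H3}: latency cost 337 + fixed 96 = 433.
Compare {H1}: latency cost 394 + fixed 61 = 455.
All other subsets cost ≥ 396. Minimum total cost: 392.

392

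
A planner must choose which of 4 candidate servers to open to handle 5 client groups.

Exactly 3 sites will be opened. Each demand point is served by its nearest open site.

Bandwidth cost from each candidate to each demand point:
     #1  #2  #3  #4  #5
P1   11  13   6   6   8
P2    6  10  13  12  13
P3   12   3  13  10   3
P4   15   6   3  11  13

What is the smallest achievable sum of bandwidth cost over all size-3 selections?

24

Open {P1, P2, P3}.
  #1→P2 6, #2→P3 3, #3→P1 6, #4→P1 6, #5→P3 3  ⇒ total 24.
Compare {P2, P3, P4}: total 25.
Compare {P1, P3, P4}: total 26.
No size-3 selection does better; minimum is 24.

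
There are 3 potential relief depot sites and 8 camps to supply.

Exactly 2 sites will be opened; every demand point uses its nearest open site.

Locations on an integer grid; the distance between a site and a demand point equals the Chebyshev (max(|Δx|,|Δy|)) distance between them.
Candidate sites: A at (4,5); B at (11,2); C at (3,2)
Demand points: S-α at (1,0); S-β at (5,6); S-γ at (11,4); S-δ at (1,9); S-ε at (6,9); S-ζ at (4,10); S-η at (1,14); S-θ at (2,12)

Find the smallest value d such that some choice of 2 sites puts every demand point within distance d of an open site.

Open {A, B}.
  Farthest demand point is S-η at distance 9 (to A); all others are ≤ 9.
With {A, C} the worst case is 9.
With {B, C} the worst case is 12.
No size-2 selection achieves below 9.

9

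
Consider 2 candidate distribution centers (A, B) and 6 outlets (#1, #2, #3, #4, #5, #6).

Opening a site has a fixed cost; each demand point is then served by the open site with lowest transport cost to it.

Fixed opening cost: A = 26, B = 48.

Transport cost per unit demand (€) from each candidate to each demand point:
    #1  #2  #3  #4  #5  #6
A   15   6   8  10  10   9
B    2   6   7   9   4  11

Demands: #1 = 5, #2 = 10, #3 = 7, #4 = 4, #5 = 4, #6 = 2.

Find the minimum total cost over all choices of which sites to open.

241

Open {B}: assign each demand point to its cheapest open site.
  #1→B 5×2=10, #2→B 10×6=60, #3→B 7×7=49, #4→B 4×9=36, #5→B 4×4=16, #6→B 2×11=22
  transport cost 193, fixed 48 → total 241.
Compare {A, B}: transport cost 189 + fixed 74 = 263.
Compare {A}: transport cost 289 + fixed 26 = 315.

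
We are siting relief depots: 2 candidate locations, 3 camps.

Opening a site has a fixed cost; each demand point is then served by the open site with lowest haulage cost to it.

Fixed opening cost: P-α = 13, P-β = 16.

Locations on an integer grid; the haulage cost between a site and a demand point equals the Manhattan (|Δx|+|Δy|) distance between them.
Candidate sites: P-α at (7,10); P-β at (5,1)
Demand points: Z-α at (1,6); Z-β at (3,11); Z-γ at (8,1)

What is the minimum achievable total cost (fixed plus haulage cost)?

Open {P-α}: assign each demand point to its cheapest open site.
  Z-α→P-α 10, Z-β→P-α 5, Z-γ→P-α 10
  haulage cost 25, fixed 13 → total 38.
Compare {P-β}: haulage cost 24 + fixed 16 = 40.
Compare {P-α, P-β}: haulage cost 17 + fixed 29 = 46.

38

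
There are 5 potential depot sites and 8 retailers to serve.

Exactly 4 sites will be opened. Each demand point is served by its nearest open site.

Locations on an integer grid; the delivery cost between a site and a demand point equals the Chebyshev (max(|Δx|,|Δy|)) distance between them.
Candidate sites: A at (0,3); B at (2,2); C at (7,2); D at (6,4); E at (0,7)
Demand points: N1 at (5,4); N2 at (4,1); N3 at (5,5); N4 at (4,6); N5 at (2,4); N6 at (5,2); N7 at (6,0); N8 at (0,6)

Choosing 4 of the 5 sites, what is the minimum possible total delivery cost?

13

Open {B, C, D, E}.
  N1→D 1, N2→B 2, N3→D 1, N4→D 2, N5→B 2, N6→C 2, N7→C 2, N8→E 1  ⇒ total 13.
Compare {A, C, D, E}: total 14.
Compare {A, B, C, D}: total 15.
No size-4 selection does better; minimum is 13.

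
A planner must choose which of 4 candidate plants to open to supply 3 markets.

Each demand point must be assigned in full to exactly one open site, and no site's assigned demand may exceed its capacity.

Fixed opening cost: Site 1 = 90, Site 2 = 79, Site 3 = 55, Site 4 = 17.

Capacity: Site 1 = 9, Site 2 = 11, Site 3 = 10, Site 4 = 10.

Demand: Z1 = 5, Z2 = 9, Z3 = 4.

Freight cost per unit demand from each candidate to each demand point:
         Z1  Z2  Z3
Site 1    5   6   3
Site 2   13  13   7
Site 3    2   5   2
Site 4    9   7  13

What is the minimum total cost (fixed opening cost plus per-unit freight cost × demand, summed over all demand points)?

153

Open {Site 3, Site 4}; cheapest assignment that respects the capacities:
  Site 3 (cap 10, load 9): Z1, Z3 — cost 5×2 + 4×2 = 18
  Site 4 (cap 10, load 9): Z2 — cost 9×7 = 63
  Shipping 81, fixed 72 → total 153.
  Any other capacity-feasible assignment to {Site 3, Site 4} ships for at least 81.
Compare {Site 1, Site 4}: its best feasible assignment gives total 207.
Compare {Site 1, Site 3}: its best feasible assignment gives total 217.
Every other set of open sites that can feasibly serve all demand totals ≥ 207 even under its best assignment. Minimum: 153.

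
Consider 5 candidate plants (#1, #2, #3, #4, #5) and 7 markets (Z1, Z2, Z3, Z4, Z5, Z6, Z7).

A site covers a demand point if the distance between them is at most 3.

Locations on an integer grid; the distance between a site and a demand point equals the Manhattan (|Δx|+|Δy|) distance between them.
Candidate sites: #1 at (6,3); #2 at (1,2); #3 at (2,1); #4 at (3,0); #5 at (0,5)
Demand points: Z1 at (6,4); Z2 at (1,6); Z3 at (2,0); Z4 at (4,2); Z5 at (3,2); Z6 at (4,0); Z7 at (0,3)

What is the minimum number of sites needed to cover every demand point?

Coverage sets (demand points within 3 of each site):
  #1: {Z1, Z4}
  #2: {Z3, Z4, Z5, Z7}
  #3: {Z3, Z4, Z5, Z6}
  #4: {Z3, Z4, Z5, Z6}
  #5: {Z2, Z7}
No 2 sites suffice: every size-2 union leaves at least one demand point uncovered.
But {#1, #3, #5} covers everything, so the minimum is 3.

3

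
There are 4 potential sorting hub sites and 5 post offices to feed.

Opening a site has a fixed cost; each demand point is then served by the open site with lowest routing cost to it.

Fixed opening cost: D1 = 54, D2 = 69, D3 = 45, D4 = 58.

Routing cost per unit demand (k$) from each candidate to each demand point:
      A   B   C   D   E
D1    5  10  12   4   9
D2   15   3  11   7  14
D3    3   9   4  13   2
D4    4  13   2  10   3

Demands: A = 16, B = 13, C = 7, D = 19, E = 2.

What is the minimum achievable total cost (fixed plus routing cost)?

363

Open {D1, D2, D3}: assign each demand point to its cheapest open site.
  A→D3 16×3=48, B→D2 13×3=39, C→D3 7×4=28, D→D1 19×4=76, E→D3 2×2=4
  routing cost 195, fixed 168 → total 363.
Compare {D2, D3}: routing cost 252 + fixed 114 = 366.
Compare {D1, D3}: routing cost 273 + fixed 99 = 372.
Compare {D1, D2, D4}: routing cost 199 + fixed 181 = 380.
All other subsets cost ≥ 366. Minimum total cost: 363.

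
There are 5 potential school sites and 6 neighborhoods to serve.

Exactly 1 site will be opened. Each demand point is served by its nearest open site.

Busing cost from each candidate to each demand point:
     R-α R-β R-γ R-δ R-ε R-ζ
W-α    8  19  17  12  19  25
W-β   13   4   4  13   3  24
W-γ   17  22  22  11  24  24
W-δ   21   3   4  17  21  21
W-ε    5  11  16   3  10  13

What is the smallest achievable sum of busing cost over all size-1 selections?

Open {W-ε}.
  R-α→W-ε 5, R-β→W-ε 11, R-γ→W-ε 16, R-δ→W-ε 3, R-ε→W-ε 10, R-ζ→W-ε 13  ⇒ total 58.
Compare {W-β}: total 61.
Compare {W-δ}: total 87.
No size-1 selection does better; minimum is 58.

58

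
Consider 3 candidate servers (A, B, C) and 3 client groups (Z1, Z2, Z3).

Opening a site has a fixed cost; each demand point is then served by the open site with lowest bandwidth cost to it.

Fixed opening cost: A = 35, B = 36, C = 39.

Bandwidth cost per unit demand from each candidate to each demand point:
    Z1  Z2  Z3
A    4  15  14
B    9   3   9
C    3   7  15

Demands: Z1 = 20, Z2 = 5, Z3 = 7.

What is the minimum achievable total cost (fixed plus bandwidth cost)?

Open {B, C}: assign each demand point to its cheapest open site.
  Z1→C 20×3=60, Z2→B 5×3=15, Z3→B 7×9=63
  bandwidth cost 138, fixed 75 → total 213.
Compare {A, B}: bandwidth cost 158 + fixed 71 = 229.
Compare {C}: bandwidth cost 200 + fixed 39 = 239.
Compare {A, B, C}: bandwidth cost 138 + fixed 110 = 248.
All other subsets cost ≥ 229. Minimum total cost: 213.

213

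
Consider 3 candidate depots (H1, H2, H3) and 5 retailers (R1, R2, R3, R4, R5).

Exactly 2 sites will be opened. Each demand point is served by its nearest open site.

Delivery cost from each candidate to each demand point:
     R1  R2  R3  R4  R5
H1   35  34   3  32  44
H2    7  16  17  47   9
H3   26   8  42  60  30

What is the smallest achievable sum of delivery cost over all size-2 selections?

67

Open {H1, H2}.
  R1→H2 7, R2→H2 16, R3→H1 3, R4→H1 32, R5→H2 9  ⇒ total 67.
Compare {H2, H3}: total 88.
Compare {H1, H3}: total 99.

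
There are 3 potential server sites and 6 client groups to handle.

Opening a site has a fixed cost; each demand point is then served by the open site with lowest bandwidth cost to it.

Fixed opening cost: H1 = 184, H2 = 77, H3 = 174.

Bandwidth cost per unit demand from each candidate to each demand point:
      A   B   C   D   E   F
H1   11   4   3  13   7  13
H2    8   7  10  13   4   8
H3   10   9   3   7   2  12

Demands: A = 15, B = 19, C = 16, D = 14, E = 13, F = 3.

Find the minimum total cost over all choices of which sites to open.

Open {H2, H3}: assign each demand point to its cheapest open site.
  A→H2 15×8=120, B→H2 19×7=133, C→H3 16×3=48, D→H3 14×7=98, E→H3 13×2=26, F→H2 3×8=24
  bandwidth cost 449, fixed 251 → total 700.
Compare {H3}: bandwidth cost 529 + fixed 174 = 703.
Compare {H2}: bandwidth cost 671 + fixed 77 = 748.
Compare {H1, H2}: bandwidth cost 502 + fixed 261 = 763.
All other subsets cost ≥ 703. Minimum total cost: 700.

700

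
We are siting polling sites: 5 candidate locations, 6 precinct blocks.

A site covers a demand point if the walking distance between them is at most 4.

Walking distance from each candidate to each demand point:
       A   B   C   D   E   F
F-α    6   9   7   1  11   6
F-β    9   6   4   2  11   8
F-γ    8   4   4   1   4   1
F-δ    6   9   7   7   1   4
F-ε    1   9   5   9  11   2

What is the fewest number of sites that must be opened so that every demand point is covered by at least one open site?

Coverage sets (demand points within 4 of each site):
  F-α: {D}
  F-β: {C, D}
  F-γ: {B, C, D, E, F}
  F-δ: {E, F}
  F-ε: {A, F}
No single site covers all 6 demand points.
But {F-γ, F-ε} covers everything, so the minimum is 2.

2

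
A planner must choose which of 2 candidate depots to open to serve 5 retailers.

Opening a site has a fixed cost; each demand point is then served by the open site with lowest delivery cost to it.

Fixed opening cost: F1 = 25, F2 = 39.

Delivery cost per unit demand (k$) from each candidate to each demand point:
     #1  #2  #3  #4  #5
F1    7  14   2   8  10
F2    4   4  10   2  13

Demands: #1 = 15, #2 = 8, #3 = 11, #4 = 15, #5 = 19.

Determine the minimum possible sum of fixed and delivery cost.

Open {F1, F2}: assign each demand point to its cheapest open site.
  #1→F2 15×4=60, #2→F2 8×4=32, #3→F1 11×2=22, #4→F2 15×2=30, #5→F1 19×10=190
  delivery cost 334, fixed 64 → total 398.
Compare {F2}: delivery cost 479 + fixed 39 = 518.
Compare {F1}: delivery cost 549 + fixed 25 = 574.

398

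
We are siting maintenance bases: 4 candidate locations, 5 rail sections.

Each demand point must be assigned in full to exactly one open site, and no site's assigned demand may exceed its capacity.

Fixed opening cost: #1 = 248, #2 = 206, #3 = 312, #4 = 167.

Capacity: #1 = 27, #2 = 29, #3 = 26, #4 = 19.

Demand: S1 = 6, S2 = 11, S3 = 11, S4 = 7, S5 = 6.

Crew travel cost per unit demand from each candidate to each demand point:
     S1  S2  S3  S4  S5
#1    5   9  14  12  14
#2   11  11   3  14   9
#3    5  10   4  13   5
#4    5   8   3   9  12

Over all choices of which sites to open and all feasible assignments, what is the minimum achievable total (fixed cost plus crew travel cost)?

674

Open {#2, #4}; cheapest assignment that respects the capacities:
  #2 (cap 29, load 28): S2, S3, S5 — cost 11×11 + 11×3 + 6×9 = 208
  #4 (cap 19, load 13): S1, S4 — cost 6×5 + 7×9 = 93
  Shipping 301, fixed 373 → total 674.
  Any other capacity-feasible assignment to {#2, #4} ships for at least 301.
Compare {#1, #4}: its best feasible assignment gives total 724.
Compare {#3, #4}: its best feasible assignment gives total 734.
Every other set of open sites that can feasibly serve all demand totals ≥ 724 even under its best assignment. Minimum: 674.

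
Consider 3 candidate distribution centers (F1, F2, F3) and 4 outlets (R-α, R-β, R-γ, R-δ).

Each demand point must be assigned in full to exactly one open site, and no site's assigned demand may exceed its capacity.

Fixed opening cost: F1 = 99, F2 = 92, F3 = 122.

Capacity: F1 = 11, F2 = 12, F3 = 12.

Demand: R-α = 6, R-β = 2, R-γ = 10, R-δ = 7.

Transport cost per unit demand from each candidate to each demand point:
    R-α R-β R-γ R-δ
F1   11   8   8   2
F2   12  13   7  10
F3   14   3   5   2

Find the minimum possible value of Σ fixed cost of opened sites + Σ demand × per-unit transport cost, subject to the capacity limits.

455

Open {F1, F2, F3}; cheapest assignment that respects the capacities:
  F1 (cap 11, load 7): R-δ — cost 7×2 = 14
  F2 (cap 12, load 6): R-α — cost 6×12 = 72
  F3 (cap 12, load 12): R-β, R-γ — cost 2×3 + 10×5 = 56
  Shipping 142, fixed 313 → total 455.
  Any other capacity-feasible assignment to {F1, F2, F3} ships for at least 142.
Total demand is 25 and no other set of sites has combined capacity ≥ 25, so {F1, F2, F3} is the only feasible choice of open sites. Minimum: 455.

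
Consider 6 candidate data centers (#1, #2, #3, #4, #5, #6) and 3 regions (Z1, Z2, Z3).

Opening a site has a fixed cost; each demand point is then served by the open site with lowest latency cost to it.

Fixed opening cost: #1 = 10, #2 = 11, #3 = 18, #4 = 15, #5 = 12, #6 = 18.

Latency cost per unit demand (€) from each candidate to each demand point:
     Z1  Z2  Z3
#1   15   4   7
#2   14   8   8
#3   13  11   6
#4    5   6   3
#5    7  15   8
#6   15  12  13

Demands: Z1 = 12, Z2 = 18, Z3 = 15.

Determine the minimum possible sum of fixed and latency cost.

202

Open {#1, #4}: assign each demand point to its cheapest open site.
  Z1→#4 12×5=60, Z2→#1 18×4=72, Z3→#4 15×3=45
  latency cost 177, fixed 25 → total 202.
Compare {#1, #2, #4}: latency cost 177 + fixed 36 = 213.
Compare {#1, #4, #5}: latency cost 177 + fixed 37 = 214.
Compare {#1, #3, #4}: latency cost 177 + fixed 43 = 220.
All other subsets cost ≥ 213. Minimum total cost: 202.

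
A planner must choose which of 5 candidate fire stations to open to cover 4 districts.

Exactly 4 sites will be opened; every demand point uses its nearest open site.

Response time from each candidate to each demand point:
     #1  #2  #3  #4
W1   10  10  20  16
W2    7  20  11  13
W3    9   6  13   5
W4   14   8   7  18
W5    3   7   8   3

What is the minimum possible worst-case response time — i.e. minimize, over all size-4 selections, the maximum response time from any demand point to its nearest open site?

7

Open {W1, W2, W3, W4}.
  Farthest demand point is #1 at response time 7 (to W2); all others are ≤ 7.
With {W1, W2, W4, W5} the worst case is 7.
With {W1, W3, W4, W5} the worst case is 7.
No size-4 selection achieves below 7.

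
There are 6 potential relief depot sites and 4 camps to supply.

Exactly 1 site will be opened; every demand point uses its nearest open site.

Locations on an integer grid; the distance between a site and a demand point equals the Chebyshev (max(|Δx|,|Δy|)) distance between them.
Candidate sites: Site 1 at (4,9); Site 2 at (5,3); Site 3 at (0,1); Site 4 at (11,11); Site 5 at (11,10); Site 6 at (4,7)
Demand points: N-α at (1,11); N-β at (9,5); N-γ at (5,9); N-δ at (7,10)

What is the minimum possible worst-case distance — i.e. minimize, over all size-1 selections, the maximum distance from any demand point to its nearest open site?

Open {Site 1}.
  Farthest demand point is N-β at distance 5 (to Site 1); all others are ≤ 5.
With {Site 6} the worst case is 5.
With {Site 2} the worst case is 8.
No size-1 selection achieves below 5.

5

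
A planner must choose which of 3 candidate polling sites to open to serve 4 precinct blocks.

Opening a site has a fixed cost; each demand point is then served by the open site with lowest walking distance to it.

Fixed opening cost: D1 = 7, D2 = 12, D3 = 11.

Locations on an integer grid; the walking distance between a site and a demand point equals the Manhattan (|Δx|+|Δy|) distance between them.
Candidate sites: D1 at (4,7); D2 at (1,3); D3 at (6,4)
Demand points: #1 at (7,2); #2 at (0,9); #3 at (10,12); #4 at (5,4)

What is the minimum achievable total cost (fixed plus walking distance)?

36

Open {D1}: assign each demand point to its cheapest open site.
  #1→D1 8, #2→D1 6, #3→D1 11, #4→D1 4
  walking distance 29, fixed 7 → total 36.
Compare {D3}: walking distance 27 + fixed 11 = 38.
Compare {D1, D3}: walking distance 21 + fixed 18 = 39.
Compare {D2, D3}: walking distance 23 + fixed 23 = 46.
All other subsets cost ≥ 38. Minimum total cost: 36.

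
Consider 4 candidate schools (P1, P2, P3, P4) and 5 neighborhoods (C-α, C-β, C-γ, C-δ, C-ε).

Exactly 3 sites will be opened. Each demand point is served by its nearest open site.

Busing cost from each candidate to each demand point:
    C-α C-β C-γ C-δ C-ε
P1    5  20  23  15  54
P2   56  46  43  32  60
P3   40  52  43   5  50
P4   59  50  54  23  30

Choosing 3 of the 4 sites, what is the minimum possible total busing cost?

Open {P1, P3, P4}.
  C-α→P1 5, C-β→P1 20, C-γ→P1 23, C-δ→P3 5, C-ε→P4 30  ⇒ total 83.
Compare {P1, P2, P4}: total 93.
Compare {P1, P2, P3}: total 103.
No size-3 selection does better; minimum is 83.

83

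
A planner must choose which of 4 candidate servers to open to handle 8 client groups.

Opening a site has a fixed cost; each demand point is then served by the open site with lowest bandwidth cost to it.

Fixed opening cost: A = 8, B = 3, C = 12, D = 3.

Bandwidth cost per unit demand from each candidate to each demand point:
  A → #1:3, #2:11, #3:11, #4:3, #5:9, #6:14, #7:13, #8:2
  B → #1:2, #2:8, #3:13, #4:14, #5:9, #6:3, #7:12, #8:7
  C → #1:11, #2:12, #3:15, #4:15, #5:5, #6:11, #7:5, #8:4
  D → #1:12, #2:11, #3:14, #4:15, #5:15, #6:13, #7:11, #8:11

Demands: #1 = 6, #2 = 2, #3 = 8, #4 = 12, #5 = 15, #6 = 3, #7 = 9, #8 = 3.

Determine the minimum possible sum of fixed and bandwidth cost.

310

Open {A, B, C}: assign each demand point to its cheapest open site.
  #1→B 6×2=12, #2→B 2×8=16, #3→A 8×11=88, #4→A 12×3=36, #5→C 15×5=75, #6→B 3×3=9, #7→C 9×5=45, #8→A 3×2=6
  bandwidth cost 287, fixed 23 → total 310.
Compare {A, B, C, D}: bandwidth cost 287 + fixed 26 = 313.
Compare {A, C}: bandwidth cost 323 + fixed 20 = 343.
Compare {A, C, D}: bandwidth cost 323 + fixed 23 = 346.
All other subsets cost ≥ 313. Minimum total cost: 310.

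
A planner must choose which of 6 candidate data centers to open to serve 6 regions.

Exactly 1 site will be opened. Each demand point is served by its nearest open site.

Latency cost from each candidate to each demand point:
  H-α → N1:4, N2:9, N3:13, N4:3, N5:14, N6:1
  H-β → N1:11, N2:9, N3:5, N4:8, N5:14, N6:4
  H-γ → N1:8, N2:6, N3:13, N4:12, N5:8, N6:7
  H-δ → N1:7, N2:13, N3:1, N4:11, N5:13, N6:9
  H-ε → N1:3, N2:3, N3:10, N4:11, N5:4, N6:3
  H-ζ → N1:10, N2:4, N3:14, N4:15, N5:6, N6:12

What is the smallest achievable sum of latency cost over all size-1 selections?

Open {H-ε}.
  N1→H-ε 3, N2→H-ε 3, N3→H-ε 10, N4→H-ε 11, N5→H-ε 4, N6→H-ε 3  ⇒ total 34.
Compare {H-α}: total 44.
Compare {H-β}: total 51.
No size-1 selection does better; minimum is 34.

34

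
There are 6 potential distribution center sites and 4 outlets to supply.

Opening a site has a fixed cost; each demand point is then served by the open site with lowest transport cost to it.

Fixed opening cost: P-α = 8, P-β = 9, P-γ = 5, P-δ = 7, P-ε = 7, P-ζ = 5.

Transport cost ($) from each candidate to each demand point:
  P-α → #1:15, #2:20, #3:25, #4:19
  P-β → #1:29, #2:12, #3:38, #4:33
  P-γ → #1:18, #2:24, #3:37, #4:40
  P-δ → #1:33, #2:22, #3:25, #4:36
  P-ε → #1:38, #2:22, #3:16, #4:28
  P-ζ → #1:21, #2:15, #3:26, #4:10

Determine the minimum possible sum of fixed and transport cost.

74

Open {P-ε, P-ζ}: assign each demand point to its cheapest open site.
  #1→P-ζ 21, #2→P-ζ 15, #3→P-ε 16, #4→P-ζ 10
  transport cost 62, fixed 12 → total 74.
Compare {P-α, P-ε, P-ζ}: transport cost 56 + fixed 20 = 76.
Compare {P-γ, P-ε, P-ζ}: transport cost 59 + fixed 17 = 76.
Compare {P-ζ}: transport cost 72 + fixed 5 = 77.
All other subsets cost ≥ 76. Minimum total cost: 74.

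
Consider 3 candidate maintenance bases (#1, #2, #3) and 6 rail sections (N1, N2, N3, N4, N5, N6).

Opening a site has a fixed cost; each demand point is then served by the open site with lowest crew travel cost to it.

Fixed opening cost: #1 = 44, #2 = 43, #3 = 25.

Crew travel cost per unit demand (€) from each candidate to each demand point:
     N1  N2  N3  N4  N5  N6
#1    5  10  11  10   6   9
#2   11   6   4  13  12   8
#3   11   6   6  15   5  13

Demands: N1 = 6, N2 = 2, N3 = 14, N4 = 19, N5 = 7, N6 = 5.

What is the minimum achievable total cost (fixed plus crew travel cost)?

457

Open {#1, #2}: assign each demand point to its cheapest open site.
  N1→#1 6×5=30, N2→#2 2×6=12, N3→#2 14×4=56, N4→#1 19×10=190, N5→#1 7×6=42, N6→#2 5×8=40
  crew travel cost 370, fixed 87 → total 457.
Compare {#1, #3}: crew travel cost 396 + fixed 69 = 465.
Compare {#1, #2, #3}: crew travel cost 363 + fixed 112 = 475.
Compare {#2, #3}: crew travel cost 456 + fixed 68 = 524.
All other subsets cost ≥ 465. Minimum total cost: 457.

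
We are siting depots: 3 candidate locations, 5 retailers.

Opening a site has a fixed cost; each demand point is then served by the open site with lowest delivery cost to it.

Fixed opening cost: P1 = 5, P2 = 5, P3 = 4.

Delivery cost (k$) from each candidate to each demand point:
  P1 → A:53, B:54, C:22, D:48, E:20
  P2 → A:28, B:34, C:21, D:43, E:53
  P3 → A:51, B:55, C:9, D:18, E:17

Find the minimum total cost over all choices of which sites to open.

115

Open {P2, P3}: assign each demand point to its cheapest open site.
  A→P2 28, B→P2 34, C→P3 9, D→P3 18, E→P3 17
  delivery cost 106, fixed 9 → total 115.
Compare {P1, P2, P3}: delivery cost 106 + fixed 14 = 120.
Compare {P3}: delivery cost 150 + fixed 4 = 154.
Compare {P1, P2}: delivery cost 146 + fixed 10 = 156.
All other subsets cost ≥ 120. Minimum total cost: 115.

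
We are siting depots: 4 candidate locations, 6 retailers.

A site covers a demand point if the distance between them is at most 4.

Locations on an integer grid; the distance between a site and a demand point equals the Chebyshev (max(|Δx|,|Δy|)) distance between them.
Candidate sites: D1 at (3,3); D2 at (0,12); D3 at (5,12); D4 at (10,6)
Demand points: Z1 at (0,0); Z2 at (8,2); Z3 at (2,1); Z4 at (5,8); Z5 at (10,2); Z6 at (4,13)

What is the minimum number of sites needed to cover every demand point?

Coverage sets (demand points within 4 of each site):
  D1: {Z1, Z3}
  D2: {Z6}
  D3: {Z4, Z6}
  D4: {Z2, Z5}
No 2 sites suffice: every size-2 union leaves at least one demand point uncovered.
But {D1, D3, D4} covers everything, so the minimum is 3.

3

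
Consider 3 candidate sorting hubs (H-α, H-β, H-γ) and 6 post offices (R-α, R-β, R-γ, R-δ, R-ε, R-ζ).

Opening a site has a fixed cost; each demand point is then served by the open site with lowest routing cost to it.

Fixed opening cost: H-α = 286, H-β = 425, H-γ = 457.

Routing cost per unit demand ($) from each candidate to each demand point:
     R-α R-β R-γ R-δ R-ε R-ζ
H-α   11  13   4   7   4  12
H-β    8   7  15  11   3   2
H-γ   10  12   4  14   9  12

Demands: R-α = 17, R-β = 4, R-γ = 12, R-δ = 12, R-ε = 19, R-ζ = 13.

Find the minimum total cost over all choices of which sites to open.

Open {H-α}: assign each demand point to its cheapest open site.
  R-α→H-α 17×11=187, R-β→H-α 4×13=52, R-γ→H-α 12×4=48, R-δ→H-α 12×7=84, R-ε→H-α 19×4=76, R-ζ→H-α 13×12=156
  routing cost 603, fixed 286 → total 889.
Compare {H-β}: routing cost 559 + fixed 425 = 984.
Compare {H-α, H-β}: routing cost 379 + fixed 711 = 1090.
Compare {H-γ}: routing cost 761 + fixed 457 = 1218.
All other subsets cost ≥ 984. Minimum total cost: 889.

889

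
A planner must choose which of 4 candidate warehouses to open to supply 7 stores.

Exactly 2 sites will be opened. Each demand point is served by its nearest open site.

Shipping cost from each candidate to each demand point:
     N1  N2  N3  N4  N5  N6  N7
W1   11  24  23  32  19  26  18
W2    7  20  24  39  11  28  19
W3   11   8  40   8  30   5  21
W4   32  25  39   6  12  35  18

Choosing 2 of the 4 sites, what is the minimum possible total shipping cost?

82

Open {W2, W3}.
  N1→W2 7, N2→W3 8, N3→W2 24, N4→W3 8, N5→W2 11, N6→W3 5, N7→W2 19  ⇒ total 82.
Compare {W1, W3}: total 92.
Compare {W3, W4}: total 99.
No size-2 selection does better; minimum is 82.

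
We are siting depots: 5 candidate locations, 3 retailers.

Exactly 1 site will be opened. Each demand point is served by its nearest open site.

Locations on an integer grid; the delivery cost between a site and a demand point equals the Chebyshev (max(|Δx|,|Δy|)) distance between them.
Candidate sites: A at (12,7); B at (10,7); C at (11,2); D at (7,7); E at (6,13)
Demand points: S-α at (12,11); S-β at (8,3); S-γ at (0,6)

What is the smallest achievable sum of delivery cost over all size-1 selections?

16

Open {D}.
  S-α→D 5, S-β→D 4, S-γ→D 7  ⇒ total 16.
Compare {B}: total 18.
Compare {A}: total 20.
No size-1 selection does better; minimum is 16.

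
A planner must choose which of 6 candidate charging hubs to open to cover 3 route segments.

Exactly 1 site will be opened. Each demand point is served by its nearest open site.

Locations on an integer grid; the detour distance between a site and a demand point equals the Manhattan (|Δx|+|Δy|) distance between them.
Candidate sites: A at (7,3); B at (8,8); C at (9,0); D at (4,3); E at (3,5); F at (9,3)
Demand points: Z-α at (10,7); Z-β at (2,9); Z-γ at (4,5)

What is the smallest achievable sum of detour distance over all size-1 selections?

15

Open {E}.
  Z-α→E 9, Z-β→E 5, Z-γ→E 1  ⇒ total 15.
Compare {B}: total 17.
Compare {D}: total 20.
No size-1 selection does better; minimum is 15.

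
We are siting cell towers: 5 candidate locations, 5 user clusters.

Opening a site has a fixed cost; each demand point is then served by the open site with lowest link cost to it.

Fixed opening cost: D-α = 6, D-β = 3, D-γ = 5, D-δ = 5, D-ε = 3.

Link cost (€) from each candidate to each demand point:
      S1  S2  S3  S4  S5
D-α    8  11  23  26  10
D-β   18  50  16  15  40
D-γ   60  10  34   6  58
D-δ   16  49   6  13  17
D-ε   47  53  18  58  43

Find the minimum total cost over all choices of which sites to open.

56

Open {D-α, D-γ, D-δ}: assign each demand point to its cheapest open site.
  S1→D-α 8, S2→D-γ 10, S3→D-δ 6, S4→D-γ 6, S5→D-α 10
  link cost 40, fixed 16 → total 56.
Compare {D-α, D-δ}: link cost 48 + fixed 11 = 59.
Compare {D-α, D-β, D-γ, D-δ}: link cost 40 + fixed 19 = 59.
Compare {D-α, D-γ, D-δ, D-ε}: link cost 40 + fixed 19 = 59.
All other subsets cost ≥ 59. Minimum total cost: 56.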